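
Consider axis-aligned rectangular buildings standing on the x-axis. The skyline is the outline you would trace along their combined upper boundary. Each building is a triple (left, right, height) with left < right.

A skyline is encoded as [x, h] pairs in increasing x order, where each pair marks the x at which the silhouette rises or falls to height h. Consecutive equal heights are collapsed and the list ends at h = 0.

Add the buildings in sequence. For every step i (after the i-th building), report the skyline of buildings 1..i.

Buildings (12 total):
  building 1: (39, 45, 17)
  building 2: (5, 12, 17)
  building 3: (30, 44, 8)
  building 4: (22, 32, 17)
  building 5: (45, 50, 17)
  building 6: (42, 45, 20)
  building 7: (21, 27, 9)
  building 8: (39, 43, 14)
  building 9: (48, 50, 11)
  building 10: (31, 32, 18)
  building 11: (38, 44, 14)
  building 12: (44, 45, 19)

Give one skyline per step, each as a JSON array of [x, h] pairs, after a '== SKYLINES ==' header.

== SKYLINES ==
[[39,17],[45,0]]
[[5,17],[12,0],[39,17],[45,0]]
[[5,17],[12,0],[30,8],[39,17],[45,0]]
[[5,17],[12,0],[22,17],[32,8],[39,17],[45,0]]
[[5,17],[12,0],[22,17],[32,8],[39,17],[50,0]]
[[5,17],[12,0],[22,17],[32,8],[39,17],[42,20],[45,17],[50,0]]
[[5,17],[12,0],[21,9],[22,17],[32,8],[39,17],[42,20],[45,17],[50,0]]
[[5,17],[12,0],[21,9],[22,17],[32,8],[39,17],[42,20],[45,17],[50,0]]
[[5,17],[12,0],[21,9],[22,17],[32,8],[39,17],[42,20],[45,17],[50,0]]
[[5,17],[12,0],[21,9],[22,17],[31,18],[32,8],[39,17],[42,20],[45,17],[50,0]]
[[5,17],[12,0],[21,9],[22,17],[31,18],[32,8],[38,14],[39,17],[42,20],[45,17],[50,0]]
[[5,17],[12,0],[21,9],[22,17],[31,18],[32,8],[38,14],[39,17],[42,20],[45,17],[50,0]]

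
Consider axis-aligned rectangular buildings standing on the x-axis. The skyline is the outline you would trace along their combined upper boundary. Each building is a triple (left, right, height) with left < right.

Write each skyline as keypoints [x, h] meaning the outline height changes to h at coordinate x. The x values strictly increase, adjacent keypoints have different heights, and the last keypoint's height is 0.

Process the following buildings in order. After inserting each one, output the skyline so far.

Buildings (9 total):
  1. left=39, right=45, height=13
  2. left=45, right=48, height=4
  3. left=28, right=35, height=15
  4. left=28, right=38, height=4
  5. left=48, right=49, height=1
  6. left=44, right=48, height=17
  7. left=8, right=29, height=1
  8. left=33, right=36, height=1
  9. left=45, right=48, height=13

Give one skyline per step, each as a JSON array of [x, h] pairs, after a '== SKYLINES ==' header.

== SKYLINES ==
[[39,13],[45,0]]
[[39,13],[45,4],[48,0]]
[[28,15],[35,0],[39,13],[45,4],[48,0]]
[[28,15],[35,4],[38,0],[39,13],[45,4],[48,0]]
[[28,15],[35,4],[38,0],[39,13],[45,4],[48,1],[49,0]]
[[28,15],[35,4],[38,0],[39,13],[44,17],[48,1],[49,0]]
[[8,1],[28,15],[35,4],[38,0],[39,13],[44,17],[48,1],[49,0]]
[[8,1],[28,15],[35,4],[38,0],[39,13],[44,17],[48,1],[49,0]]
[[8,1],[28,15],[35,4],[38,0],[39,13],[44,17],[48,1],[49,0]]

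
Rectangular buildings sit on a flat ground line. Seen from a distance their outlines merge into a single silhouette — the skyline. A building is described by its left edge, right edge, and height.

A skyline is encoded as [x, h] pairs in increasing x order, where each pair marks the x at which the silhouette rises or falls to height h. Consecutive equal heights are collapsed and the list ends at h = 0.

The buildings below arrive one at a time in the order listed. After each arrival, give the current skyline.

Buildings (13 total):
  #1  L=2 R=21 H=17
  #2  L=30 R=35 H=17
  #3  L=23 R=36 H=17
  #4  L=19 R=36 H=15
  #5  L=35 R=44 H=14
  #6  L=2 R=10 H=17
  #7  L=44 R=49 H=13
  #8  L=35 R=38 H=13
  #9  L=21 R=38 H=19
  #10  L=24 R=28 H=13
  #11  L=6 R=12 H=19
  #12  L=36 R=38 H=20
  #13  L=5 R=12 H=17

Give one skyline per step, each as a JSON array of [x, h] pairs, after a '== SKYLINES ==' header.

== SKYLINES ==
[[2,17],[21,0]]
[[2,17],[21,0],[30,17],[35,0]]
[[2,17],[21,0],[23,17],[36,0]]
[[2,17],[21,15],[23,17],[36,0]]
[[2,17],[21,15],[23,17],[36,14],[44,0]]
[[2,17],[21,15],[23,17],[36,14],[44,0]]
[[2,17],[21,15],[23,17],[36,14],[44,13],[49,0]]
[[2,17],[21,15],[23,17],[36,14],[44,13],[49,0]]
[[2,17],[21,19],[38,14],[44,13],[49,0]]
[[2,17],[21,19],[38,14],[44,13],[49,0]]
[[2,17],[6,19],[12,17],[21,19],[38,14],[44,13],[49,0]]
[[2,17],[6,19],[12,17],[21,19],[36,20],[38,14],[44,13],[49,0]]
[[2,17],[6,19],[12,17],[21,19],[36,20],[38,14],[44,13],[49,0]]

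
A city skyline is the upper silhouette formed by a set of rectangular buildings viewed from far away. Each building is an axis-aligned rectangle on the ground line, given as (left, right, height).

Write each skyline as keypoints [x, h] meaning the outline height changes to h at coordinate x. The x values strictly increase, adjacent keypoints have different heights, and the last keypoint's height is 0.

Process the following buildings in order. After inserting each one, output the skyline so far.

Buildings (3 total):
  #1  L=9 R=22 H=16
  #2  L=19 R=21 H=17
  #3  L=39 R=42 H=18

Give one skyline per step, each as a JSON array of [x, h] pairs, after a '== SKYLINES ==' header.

== SKYLINES ==
[[9,16],[22,0]]
[[9,16],[19,17],[21,16],[22,0]]
[[9,16],[19,17],[21,16],[22,0],[39,18],[42,0]]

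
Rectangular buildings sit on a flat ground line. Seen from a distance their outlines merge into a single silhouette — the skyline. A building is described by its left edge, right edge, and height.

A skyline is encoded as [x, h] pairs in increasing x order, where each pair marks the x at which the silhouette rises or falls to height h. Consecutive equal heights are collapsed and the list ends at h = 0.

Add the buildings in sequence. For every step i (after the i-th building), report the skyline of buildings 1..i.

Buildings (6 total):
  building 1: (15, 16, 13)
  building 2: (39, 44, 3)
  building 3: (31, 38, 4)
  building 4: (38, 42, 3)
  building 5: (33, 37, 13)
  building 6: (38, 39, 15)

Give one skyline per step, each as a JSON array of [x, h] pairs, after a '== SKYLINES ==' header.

== SKYLINES ==
[[15,13],[16,0]]
[[15,13],[16,0],[39,3],[44,0]]
[[15,13],[16,0],[31,4],[38,0],[39,3],[44,0]]
[[15,13],[16,0],[31,4],[38,3],[44,0]]
[[15,13],[16,0],[31,4],[33,13],[37,4],[38,3],[44,0]]
[[15,13],[16,0],[31,4],[33,13],[37,4],[38,15],[39,3],[44,0]]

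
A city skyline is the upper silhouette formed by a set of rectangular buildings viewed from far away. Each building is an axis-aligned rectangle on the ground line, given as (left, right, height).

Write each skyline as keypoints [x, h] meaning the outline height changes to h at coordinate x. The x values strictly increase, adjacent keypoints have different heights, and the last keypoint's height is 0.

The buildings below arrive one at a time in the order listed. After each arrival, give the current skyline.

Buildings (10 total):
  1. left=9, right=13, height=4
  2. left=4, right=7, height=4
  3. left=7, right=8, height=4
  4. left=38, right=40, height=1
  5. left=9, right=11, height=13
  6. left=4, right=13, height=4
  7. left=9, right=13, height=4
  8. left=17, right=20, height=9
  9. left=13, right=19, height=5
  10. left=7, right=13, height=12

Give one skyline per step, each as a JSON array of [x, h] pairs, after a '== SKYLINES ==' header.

== SKYLINES ==
[[9,4],[13,0]]
[[4,4],[7,0],[9,4],[13,0]]
[[4,4],[8,0],[9,4],[13,0]]
[[4,4],[8,0],[9,4],[13,0],[38,1],[40,0]]
[[4,4],[8,0],[9,13],[11,4],[13,0],[38,1],[40,0]]
[[4,4],[9,13],[11,4],[13,0],[38,1],[40,0]]
[[4,4],[9,13],[11,4],[13,0],[38,1],[40,0]]
[[4,4],[9,13],[11,4],[13,0],[17,9],[20,0],[38,1],[40,0]]
[[4,4],[9,13],[11,4],[13,5],[17,9],[20,0],[38,1],[40,0]]
[[4,4],[7,12],[9,13],[11,12],[13,5],[17,9],[20,0],[38,1],[40,0]]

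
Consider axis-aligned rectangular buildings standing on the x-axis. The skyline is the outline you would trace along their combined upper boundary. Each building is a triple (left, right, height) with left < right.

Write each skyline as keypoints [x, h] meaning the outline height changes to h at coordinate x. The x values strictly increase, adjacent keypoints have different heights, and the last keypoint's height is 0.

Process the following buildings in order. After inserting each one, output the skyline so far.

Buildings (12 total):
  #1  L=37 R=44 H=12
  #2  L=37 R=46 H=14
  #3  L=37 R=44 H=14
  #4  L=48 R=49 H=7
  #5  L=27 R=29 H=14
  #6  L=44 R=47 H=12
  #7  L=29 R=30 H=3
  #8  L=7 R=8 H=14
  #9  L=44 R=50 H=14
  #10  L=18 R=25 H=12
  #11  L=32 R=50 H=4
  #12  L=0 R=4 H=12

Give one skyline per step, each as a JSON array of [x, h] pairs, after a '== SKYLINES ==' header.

== SKYLINES ==
[[37,12],[44,0]]
[[37,14],[46,0]]
[[37,14],[46,0]]
[[37,14],[46,0],[48,7],[49,0]]
[[27,14],[29,0],[37,14],[46,0],[48,7],[49,0]]
[[27,14],[29,0],[37,14],[46,12],[47,0],[48,7],[49,0]]
[[27,14],[29,3],[30,0],[37,14],[46,12],[47,0],[48,7],[49,0]]
[[7,14],[8,0],[27,14],[29,3],[30,0],[37,14],[46,12],[47,0],[48,7],[49,0]]
[[7,14],[8,0],[27,14],[29,3],[30,0],[37,14],[50,0]]
[[7,14],[8,0],[18,12],[25,0],[27,14],[29,3],[30,0],[37,14],[50,0]]
[[7,14],[8,0],[18,12],[25,0],[27,14],[29,3],[30,0],[32,4],[37,14],[50,0]]
[[0,12],[4,0],[7,14],[8,0],[18,12],[25,0],[27,14],[29,3],[30,0],[32,4],[37,14],[50,0]]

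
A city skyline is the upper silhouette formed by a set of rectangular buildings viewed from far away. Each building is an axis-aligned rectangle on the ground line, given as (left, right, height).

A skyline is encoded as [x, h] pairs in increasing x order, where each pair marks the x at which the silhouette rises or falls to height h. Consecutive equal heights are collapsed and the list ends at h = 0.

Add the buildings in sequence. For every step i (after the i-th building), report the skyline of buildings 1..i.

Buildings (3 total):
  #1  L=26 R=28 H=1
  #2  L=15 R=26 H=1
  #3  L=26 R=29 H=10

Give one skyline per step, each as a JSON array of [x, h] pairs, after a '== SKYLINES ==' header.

== SKYLINES ==
[[26,1],[28,0]]
[[15,1],[28,0]]
[[15,1],[26,10],[29,0]]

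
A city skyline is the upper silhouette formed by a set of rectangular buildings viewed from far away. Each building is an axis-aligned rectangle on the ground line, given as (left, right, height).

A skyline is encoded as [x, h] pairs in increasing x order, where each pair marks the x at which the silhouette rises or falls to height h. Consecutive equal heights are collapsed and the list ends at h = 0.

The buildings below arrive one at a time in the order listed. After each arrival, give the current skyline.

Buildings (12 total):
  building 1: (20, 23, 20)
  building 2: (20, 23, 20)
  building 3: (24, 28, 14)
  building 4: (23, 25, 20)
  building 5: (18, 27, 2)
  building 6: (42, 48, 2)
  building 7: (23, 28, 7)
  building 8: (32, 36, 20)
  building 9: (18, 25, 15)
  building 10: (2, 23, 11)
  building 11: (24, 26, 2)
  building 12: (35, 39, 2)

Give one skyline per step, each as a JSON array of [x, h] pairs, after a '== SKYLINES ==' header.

== SKYLINES ==
[[20,20],[23,0]]
[[20,20],[23,0]]
[[20,20],[23,0],[24,14],[28,0]]
[[20,20],[25,14],[28,0]]
[[18,2],[20,20],[25,14],[28,0]]
[[18,2],[20,20],[25,14],[28,0],[42,2],[48,0]]
[[18,2],[20,20],[25,14],[28,0],[42,2],[48,0]]
[[18,2],[20,20],[25,14],[28,0],[32,20],[36,0],[42,2],[48,0]]
[[18,15],[20,20],[25,14],[28,0],[32,20],[36,0],[42,2],[48,0]]
[[2,11],[18,15],[20,20],[25,14],[28,0],[32,20],[36,0],[42,2],[48,0]]
[[2,11],[18,15],[20,20],[25,14],[28,0],[32,20],[36,0],[42,2],[48,0]]
[[2,11],[18,15],[20,20],[25,14],[28,0],[32,20],[36,2],[39,0],[42,2],[48,0]]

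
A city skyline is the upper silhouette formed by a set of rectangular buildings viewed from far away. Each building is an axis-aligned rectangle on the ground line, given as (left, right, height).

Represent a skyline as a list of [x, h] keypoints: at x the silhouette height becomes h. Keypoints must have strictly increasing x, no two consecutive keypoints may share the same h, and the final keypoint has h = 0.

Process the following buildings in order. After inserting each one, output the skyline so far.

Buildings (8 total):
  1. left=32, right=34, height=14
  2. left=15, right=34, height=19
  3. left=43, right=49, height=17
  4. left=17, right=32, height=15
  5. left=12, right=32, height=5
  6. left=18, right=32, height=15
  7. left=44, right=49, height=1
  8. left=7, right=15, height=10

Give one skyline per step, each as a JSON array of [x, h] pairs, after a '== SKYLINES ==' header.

== SKYLINES ==
[[32,14],[34,0]]
[[15,19],[34,0]]
[[15,19],[34,0],[43,17],[49,0]]
[[15,19],[34,0],[43,17],[49,0]]
[[12,5],[15,19],[34,0],[43,17],[49,0]]
[[12,5],[15,19],[34,0],[43,17],[49,0]]
[[12,5],[15,19],[34,0],[43,17],[49,0]]
[[7,10],[15,19],[34,0],[43,17],[49,0]]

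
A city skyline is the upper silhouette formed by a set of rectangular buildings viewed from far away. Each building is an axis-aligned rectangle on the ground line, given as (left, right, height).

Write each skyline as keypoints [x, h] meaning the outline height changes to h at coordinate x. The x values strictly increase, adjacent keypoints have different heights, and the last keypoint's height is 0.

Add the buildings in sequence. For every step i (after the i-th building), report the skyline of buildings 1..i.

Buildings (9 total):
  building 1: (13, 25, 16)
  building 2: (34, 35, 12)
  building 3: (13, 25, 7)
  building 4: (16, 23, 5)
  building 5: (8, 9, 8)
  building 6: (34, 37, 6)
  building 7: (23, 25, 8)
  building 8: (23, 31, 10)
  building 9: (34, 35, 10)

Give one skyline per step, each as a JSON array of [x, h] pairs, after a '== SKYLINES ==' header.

== SKYLINES ==
[[13,16],[25,0]]
[[13,16],[25,0],[34,12],[35,0]]
[[13,16],[25,0],[34,12],[35,0]]
[[13,16],[25,0],[34,12],[35,0]]
[[8,8],[9,0],[13,16],[25,0],[34,12],[35,0]]
[[8,8],[9,0],[13,16],[25,0],[34,12],[35,6],[37,0]]
[[8,8],[9,0],[13,16],[25,0],[34,12],[35,6],[37,0]]
[[8,8],[9,0],[13,16],[25,10],[31,0],[34,12],[35,6],[37,0]]
[[8,8],[9,0],[13,16],[25,10],[31,0],[34,12],[35,6],[37,0]]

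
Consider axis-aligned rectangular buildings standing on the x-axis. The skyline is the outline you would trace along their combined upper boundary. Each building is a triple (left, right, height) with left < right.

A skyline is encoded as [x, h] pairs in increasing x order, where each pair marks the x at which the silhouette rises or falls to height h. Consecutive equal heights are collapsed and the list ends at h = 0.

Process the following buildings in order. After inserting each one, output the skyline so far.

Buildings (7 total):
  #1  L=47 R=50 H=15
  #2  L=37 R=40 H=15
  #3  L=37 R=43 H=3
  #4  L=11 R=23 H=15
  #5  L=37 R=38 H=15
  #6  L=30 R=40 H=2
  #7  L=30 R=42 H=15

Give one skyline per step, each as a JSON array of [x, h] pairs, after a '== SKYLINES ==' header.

== SKYLINES ==
[[47,15],[50,0]]
[[37,15],[40,0],[47,15],[50,0]]
[[37,15],[40,3],[43,0],[47,15],[50,0]]
[[11,15],[23,0],[37,15],[40,3],[43,0],[47,15],[50,0]]
[[11,15],[23,0],[37,15],[40,3],[43,0],[47,15],[50,0]]
[[11,15],[23,0],[30,2],[37,15],[40,3],[43,0],[47,15],[50,0]]
[[11,15],[23,0],[30,15],[42,3],[43,0],[47,15],[50,0]]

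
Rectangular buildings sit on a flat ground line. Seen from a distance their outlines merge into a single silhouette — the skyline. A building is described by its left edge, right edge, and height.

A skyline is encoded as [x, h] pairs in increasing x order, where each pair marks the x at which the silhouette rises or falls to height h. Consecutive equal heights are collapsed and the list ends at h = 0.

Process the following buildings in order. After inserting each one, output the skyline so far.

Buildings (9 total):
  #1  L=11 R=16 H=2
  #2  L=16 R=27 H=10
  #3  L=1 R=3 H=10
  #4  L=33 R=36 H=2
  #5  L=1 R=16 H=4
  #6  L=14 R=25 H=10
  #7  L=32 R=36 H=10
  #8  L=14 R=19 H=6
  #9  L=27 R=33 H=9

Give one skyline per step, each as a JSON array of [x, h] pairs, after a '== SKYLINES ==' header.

== SKYLINES ==
[[11,2],[16,0]]
[[11,2],[16,10],[27,0]]
[[1,10],[3,0],[11,2],[16,10],[27,0]]
[[1,10],[3,0],[11,2],[16,10],[27,0],[33,2],[36,0]]
[[1,10],[3,4],[16,10],[27,0],[33,2],[36,0]]
[[1,10],[3,4],[14,10],[27,0],[33,2],[36,0]]
[[1,10],[3,4],[14,10],[27,0],[32,10],[36,0]]
[[1,10],[3,4],[14,10],[27,0],[32,10],[36,0]]
[[1,10],[3,4],[14,10],[27,9],[32,10],[36,0]]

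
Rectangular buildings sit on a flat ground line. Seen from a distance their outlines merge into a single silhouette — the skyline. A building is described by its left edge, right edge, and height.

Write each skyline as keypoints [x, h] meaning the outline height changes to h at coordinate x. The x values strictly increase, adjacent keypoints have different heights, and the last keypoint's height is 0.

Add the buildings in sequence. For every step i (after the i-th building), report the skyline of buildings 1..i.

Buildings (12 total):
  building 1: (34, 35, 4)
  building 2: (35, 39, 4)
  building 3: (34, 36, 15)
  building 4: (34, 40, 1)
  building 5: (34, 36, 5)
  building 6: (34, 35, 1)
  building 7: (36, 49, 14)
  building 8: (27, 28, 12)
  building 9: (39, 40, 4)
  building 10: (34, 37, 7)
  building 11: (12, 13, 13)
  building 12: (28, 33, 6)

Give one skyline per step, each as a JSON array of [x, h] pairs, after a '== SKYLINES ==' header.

== SKYLINES ==
[[34,4],[35,0]]
[[34,4],[39,0]]
[[34,15],[36,4],[39,0]]
[[34,15],[36,4],[39,1],[40,0]]
[[34,15],[36,4],[39,1],[40,0]]
[[34,15],[36,4],[39,1],[40,0]]
[[34,15],[36,14],[49,0]]
[[27,12],[28,0],[34,15],[36,14],[49,0]]
[[27,12],[28,0],[34,15],[36,14],[49,0]]
[[27,12],[28,0],[34,15],[36,14],[49,0]]
[[12,13],[13,0],[27,12],[28,0],[34,15],[36,14],[49,0]]
[[12,13],[13,0],[27,12],[28,6],[33,0],[34,15],[36,14],[49,0]]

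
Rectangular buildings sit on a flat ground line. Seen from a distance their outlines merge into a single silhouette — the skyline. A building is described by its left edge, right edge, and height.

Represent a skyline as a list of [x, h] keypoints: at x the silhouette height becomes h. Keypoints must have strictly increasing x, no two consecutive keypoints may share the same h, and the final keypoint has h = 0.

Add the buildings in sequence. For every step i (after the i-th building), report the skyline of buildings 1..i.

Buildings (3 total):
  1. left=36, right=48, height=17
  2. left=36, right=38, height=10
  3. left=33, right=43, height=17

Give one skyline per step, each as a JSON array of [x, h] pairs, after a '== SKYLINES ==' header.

== SKYLINES ==
[[36,17],[48,0]]
[[36,17],[48,0]]
[[33,17],[48,0]]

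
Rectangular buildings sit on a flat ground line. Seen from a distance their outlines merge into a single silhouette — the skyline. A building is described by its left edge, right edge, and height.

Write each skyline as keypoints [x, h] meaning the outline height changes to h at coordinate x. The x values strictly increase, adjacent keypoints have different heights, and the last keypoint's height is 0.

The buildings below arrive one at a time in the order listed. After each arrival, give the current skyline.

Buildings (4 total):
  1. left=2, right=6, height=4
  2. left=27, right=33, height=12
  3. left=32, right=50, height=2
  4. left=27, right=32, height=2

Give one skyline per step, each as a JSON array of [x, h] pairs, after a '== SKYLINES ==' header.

== SKYLINES ==
[[2,4],[6,0]]
[[2,4],[6,0],[27,12],[33,0]]
[[2,4],[6,0],[27,12],[33,2],[50,0]]
[[2,4],[6,0],[27,12],[33,2],[50,0]]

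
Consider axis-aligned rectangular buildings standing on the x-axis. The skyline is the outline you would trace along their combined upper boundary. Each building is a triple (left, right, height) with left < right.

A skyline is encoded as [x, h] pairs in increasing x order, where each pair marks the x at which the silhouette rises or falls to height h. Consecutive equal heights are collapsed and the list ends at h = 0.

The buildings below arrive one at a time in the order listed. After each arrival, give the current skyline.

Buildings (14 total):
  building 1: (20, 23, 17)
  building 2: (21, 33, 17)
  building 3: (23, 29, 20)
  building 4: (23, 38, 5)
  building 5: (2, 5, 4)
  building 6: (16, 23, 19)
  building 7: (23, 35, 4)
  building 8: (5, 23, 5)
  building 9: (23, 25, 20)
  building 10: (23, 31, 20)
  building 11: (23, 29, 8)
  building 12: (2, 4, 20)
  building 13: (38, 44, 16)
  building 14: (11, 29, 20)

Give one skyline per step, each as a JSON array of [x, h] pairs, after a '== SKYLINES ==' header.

== SKYLINES ==
[[20,17],[23,0]]
[[20,17],[33,0]]
[[20,17],[23,20],[29,17],[33,0]]
[[20,17],[23,20],[29,17],[33,5],[38,0]]
[[2,4],[5,0],[20,17],[23,20],[29,17],[33,5],[38,0]]
[[2,4],[5,0],[16,19],[23,20],[29,17],[33,5],[38,0]]
[[2,4],[5,0],[16,19],[23,20],[29,17],[33,5],[38,0]]
[[2,4],[5,5],[16,19],[23,20],[29,17],[33,5],[38,0]]
[[2,4],[5,5],[16,19],[23,20],[29,17],[33,5],[38,0]]
[[2,4],[5,5],[16,19],[23,20],[31,17],[33,5],[38,0]]
[[2,4],[5,5],[16,19],[23,20],[31,17],[33,5],[38,0]]
[[2,20],[4,4],[5,5],[16,19],[23,20],[31,17],[33,5],[38,0]]
[[2,20],[4,4],[5,5],[16,19],[23,20],[31,17],[33,5],[38,16],[44,0]]
[[2,20],[4,4],[5,5],[11,20],[31,17],[33,5],[38,16],[44,0]]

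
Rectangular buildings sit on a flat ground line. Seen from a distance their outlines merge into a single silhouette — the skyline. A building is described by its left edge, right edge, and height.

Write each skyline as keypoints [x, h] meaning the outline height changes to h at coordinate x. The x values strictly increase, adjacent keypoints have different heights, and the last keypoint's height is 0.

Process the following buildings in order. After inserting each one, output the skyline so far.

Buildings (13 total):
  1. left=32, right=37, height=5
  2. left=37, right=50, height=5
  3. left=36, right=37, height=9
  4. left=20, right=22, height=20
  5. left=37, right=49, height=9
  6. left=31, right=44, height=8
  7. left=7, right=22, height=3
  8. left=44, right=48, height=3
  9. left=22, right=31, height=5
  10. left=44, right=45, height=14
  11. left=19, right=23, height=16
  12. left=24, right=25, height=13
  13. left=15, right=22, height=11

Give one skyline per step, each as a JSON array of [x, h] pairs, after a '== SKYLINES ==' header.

== SKYLINES ==
[[32,5],[37,0]]
[[32,5],[50,0]]
[[32,5],[36,9],[37,5],[50,0]]
[[20,20],[22,0],[32,5],[36,9],[37,5],[50,0]]
[[20,20],[22,0],[32,5],[36,9],[49,5],[50,0]]
[[20,20],[22,0],[31,8],[36,9],[49,5],[50,0]]
[[7,3],[20,20],[22,0],[31,8],[36,9],[49,5],[50,0]]
[[7,3],[20,20],[22,0],[31,8],[36,9],[49,5],[50,0]]
[[7,3],[20,20],[22,5],[31,8],[36,9],[49,5],[50,0]]
[[7,3],[20,20],[22,5],[31,8],[36,9],[44,14],[45,9],[49,5],[50,0]]
[[7,3],[19,16],[20,20],[22,16],[23,5],[31,8],[36,9],[44,14],[45,9],[49,5],[50,0]]
[[7,3],[19,16],[20,20],[22,16],[23,5],[24,13],[25,5],[31,8],[36,9],[44,14],[45,9],[49,5],[50,0]]
[[7,3],[15,11],[19,16],[20,20],[22,16],[23,5],[24,13],[25,5],[31,8],[36,9],[44,14],[45,9],[49,5],[50,0]]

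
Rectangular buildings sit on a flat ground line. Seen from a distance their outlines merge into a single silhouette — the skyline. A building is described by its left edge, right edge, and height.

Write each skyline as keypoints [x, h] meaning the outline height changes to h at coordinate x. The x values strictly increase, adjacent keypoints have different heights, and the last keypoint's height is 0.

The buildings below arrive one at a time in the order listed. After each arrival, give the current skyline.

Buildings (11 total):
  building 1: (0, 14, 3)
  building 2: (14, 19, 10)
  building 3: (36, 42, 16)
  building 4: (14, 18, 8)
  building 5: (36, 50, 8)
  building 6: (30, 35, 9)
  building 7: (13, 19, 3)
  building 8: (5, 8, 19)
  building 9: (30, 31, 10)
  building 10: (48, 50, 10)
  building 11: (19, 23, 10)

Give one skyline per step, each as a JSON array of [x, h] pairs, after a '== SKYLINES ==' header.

== SKYLINES ==
[[0,3],[14,0]]
[[0,3],[14,10],[19,0]]
[[0,3],[14,10],[19,0],[36,16],[42,0]]
[[0,3],[14,10],[19,0],[36,16],[42,0]]
[[0,3],[14,10],[19,0],[36,16],[42,8],[50,0]]
[[0,3],[14,10],[19,0],[30,9],[35,0],[36,16],[42,8],[50,0]]
[[0,3],[14,10],[19,0],[30,9],[35,0],[36,16],[42,8],[50,0]]
[[0,3],[5,19],[8,3],[14,10],[19,0],[30,9],[35,0],[36,16],[42,8],[50,0]]
[[0,3],[5,19],[8,3],[14,10],[19,0],[30,10],[31,9],[35,0],[36,16],[42,8],[50,0]]
[[0,3],[5,19],[8,3],[14,10],[19,0],[30,10],[31,9],[35,0],[36,16],[42,8],[48,10],[50,0]]
[[0,3],[5,19],[8,3],[14,10],[23,0],[30,10],[31,9],[35,0],[36,16],[42,8],[48,10],[50,0]]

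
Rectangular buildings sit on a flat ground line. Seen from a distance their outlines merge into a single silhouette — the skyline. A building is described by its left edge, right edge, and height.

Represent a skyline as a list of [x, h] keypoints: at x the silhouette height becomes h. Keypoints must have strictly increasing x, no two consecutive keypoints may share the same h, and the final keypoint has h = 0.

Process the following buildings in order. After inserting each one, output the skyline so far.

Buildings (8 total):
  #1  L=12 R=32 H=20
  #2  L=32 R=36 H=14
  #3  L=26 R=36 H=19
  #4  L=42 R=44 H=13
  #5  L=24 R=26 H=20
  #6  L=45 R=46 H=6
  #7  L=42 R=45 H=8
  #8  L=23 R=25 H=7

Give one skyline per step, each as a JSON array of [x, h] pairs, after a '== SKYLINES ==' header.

== SKYLINES ==
[[12,20],[32,0]]
[[12,20],[32,14],[36,0]]
[[12,20],[32,19],[36,0]]
[[12,20],[32,19],[36,0],[42,13],[44,0]]
[[12,20],[32,19],[36,0],[42,13],[44,0]]
[[12,20],[32,19],[36,0],[42,13],[44,0],[45,6],[46,0]]
[[12,20],[32,19],[36,0],[42,13],[44,8],[45,6],[46,0]]
[[12,20],[32,19],[36,0],[42,13],[44,8],[45,6],[46,0]]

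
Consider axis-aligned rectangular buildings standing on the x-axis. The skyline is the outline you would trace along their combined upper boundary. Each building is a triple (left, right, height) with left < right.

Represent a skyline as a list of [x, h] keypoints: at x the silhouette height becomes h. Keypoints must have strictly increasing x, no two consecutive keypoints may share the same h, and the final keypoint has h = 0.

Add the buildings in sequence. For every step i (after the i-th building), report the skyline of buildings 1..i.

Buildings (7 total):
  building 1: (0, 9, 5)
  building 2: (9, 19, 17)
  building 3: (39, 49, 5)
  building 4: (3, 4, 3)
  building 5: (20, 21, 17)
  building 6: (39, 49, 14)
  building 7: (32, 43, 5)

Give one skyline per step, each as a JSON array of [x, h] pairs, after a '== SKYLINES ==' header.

== SKYLINES ==
[[0,5],[9,0]]
[[0,5],[9,17],[19,0]]
[[0,5],[9,17],[19,0],[39,5],[49,0]]
[[0,5],[9,17],[19,0],[39,5],[49,0]]
[[0,5],[9,17],[19,0],[20,17],[21,0],[39,5],[49,0]]
[[0,5],[9,17],[19,0],[20,17],[21,0],[39,14],[49,0]]
[[0,5],[9,17],[19,0],[20,17],[21,0],[32,5],[39,14],[49,0]]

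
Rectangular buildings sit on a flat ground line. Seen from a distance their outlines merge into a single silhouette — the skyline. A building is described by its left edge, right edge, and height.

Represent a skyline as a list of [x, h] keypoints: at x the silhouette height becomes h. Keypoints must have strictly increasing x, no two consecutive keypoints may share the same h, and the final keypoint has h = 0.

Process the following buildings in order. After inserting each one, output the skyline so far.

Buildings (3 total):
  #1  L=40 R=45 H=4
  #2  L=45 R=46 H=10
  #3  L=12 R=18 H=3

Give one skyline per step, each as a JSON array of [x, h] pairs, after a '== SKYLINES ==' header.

== SKYLINES ==
[[40,4],[45,0]]
[[40,4],[45,10],[46,0]]
[[12,3],[18,0],[40,4],[45,10],[46,0]]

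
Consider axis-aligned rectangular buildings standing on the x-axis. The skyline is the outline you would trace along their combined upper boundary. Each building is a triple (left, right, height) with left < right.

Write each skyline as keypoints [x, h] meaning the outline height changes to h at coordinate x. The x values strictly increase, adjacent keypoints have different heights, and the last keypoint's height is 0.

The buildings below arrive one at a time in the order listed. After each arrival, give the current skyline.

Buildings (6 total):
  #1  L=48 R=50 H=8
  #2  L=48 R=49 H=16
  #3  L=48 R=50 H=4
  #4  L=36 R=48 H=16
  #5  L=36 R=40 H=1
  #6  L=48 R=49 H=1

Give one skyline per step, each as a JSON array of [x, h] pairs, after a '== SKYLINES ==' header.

== SKYLINES ==
[[48,8],[50,0]]
[[48,16],[49,8],[50,0]]
[[48,16],[49,8],[50,0]]
[[36,16],[49,8],[50,0]]
[[36,16],[49,8],[50,0]]
[[36,16],[49,8],[50,0]]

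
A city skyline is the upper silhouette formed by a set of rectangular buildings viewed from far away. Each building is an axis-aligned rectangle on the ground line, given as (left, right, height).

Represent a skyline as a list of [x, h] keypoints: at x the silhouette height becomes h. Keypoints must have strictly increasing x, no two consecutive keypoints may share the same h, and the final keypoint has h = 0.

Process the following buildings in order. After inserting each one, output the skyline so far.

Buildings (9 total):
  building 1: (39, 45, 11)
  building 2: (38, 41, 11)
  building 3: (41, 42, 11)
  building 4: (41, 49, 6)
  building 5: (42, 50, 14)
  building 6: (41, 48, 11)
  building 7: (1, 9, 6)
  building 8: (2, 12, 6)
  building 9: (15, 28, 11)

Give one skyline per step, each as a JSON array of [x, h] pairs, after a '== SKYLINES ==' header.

== SKYLINES ==
[[39,11],[45,0]]
[[38,11],[45,0]]
[[38,11],[45,0]]
[[38,11],[45,6],[49,0]]
[[38,11],[42,14],[50,0]]
[[38,11],[42,14],[50,0]]
[[1,6],[9,0],[38,11],[42,14],[50,0]]
[[1,6],[12,0],[38,11],[42,14],[50,0]]
[[1,6],[12,0],[15,11],[28,0],[38,11],[42,14],[50,0]]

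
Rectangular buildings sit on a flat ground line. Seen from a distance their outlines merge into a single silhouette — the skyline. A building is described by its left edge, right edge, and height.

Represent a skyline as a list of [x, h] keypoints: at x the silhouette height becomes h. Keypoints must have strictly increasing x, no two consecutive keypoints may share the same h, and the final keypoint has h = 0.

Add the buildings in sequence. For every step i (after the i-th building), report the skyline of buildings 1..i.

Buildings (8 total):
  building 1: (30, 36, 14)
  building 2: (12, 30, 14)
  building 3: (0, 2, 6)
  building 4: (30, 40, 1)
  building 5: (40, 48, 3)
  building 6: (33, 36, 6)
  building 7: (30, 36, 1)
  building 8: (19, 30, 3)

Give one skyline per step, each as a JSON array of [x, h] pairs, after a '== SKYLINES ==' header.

== SKYLINES ==
[[30,14],[36,0]]
[[12,14],[36,0]]
[[0,6],[2,0],[12,14],[36,0]]
[[0,6],[2,0],[12,14],[36,1],[40,0]]
[[0,6],[2,0],[12,14],[36,1],[40,3],[48,0]]
[[0,6],[2,0],[12,14],[36,1],[40,3],[48,0]]
[[0,6],[2,0],[12,14],[36,1],[40,3],[48,0]]
[[0,6],[2,0],[12,14],[36,1],[40,3],[48,0]]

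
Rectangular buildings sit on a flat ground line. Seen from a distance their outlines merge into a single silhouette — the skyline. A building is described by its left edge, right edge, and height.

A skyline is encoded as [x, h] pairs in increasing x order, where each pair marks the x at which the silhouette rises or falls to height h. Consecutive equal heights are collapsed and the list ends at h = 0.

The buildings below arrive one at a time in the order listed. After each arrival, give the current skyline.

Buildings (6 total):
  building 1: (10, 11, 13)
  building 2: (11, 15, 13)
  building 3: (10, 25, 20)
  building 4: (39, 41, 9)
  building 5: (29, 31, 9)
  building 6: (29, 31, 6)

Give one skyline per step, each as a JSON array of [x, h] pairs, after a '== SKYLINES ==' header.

== SKYLINES ==
[[10,13],[11,0]]
[[10,13],[15,0]]
[[10,20],[25,0]]
[[10,20],[25,0],[39,9],[41,0]]
[[10,20],[25,0],[29,9],[31,0],[39,9],[41,0]]
[[10,20],[25,0],[29,9],[31,0],[39,9],[41,0]]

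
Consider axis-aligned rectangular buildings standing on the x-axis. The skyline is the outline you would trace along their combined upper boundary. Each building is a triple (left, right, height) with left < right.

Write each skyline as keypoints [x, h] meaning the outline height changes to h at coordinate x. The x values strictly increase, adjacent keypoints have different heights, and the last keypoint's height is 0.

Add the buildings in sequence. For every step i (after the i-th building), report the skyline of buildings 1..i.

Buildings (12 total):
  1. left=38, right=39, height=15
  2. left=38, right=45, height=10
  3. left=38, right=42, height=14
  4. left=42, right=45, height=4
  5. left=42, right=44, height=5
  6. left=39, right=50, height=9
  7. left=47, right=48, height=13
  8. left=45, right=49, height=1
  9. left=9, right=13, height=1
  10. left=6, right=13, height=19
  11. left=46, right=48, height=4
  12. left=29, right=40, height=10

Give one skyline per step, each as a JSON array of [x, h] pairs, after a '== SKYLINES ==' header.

== SKYLINES ==
[[38,15],[39,0]]
[[38,15],[39,10],[45,0]]
[[38,15],[39,14],[42,10],[45,0]]
[[38,15],[39,14],[42,10],[45,0]]
[[38,15],[39,14],[42,10],[45,0]]
[[38,15],[39,14],[42,10],[45,9],[50,0]]
[[38,15],[39,14],[42,10],[45,9],[47,13],[48,9],[50,0]]
[[38,15],[39,14],[42,10],[45,9],[47,13],[48,9],[50,0]]
[[9,1],[13,0],[38,15],[39,14],[42,10],[45,9],[47,13],[48,9],[50,0]]
[[6,19],[13,0],[38,15],[39,14],[42,10],[45,9],[47,13],[48,9],[50,0]]
[[6,19],[13,0],[38,15],[39,14],[42,10],[45,9],[47,13],[48,9],[50,0]]
[[6,19],[13,0],[29,10],[38,15],[39,14],[42,10],[45,9],[47,13],[48,9],[50,0]]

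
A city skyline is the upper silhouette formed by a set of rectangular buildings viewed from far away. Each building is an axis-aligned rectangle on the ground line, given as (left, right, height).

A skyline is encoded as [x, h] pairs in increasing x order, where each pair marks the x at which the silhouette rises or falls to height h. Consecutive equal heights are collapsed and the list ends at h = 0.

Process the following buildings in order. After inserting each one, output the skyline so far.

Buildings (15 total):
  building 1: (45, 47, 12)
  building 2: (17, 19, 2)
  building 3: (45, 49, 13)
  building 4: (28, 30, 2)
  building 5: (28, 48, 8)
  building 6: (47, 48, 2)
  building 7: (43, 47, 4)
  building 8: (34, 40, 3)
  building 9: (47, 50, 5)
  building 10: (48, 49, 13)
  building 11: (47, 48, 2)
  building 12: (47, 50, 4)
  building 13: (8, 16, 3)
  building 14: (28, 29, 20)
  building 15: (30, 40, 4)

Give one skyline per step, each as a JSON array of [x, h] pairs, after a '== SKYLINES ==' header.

== SKYLINES ==
[[45,12],[47,0]]
[[17,2],[19,0],[45,12],[47,0]]
[[17,2],[19,0],[45,13],[49,0]]
[[17,2],[19,0],[28,2],[30,0],[45,13],[49,0]]
[[17,2],[19,0],[28,8],[45,13],[49,0]]
[[17,2],[19,0],[28,8],[45,13],[49,0]]
[[17,2],[19,0],[28,8],[45,13],[49,0]]
[[17,2],[19,0],[28,8],[45,13],[49,0]]
[[17,2],[19,0],[28,8],[45,13],[49,5],[50,0]]
[[17,2],[19,0],[28,8],[45,13],[49,5],[50,0]]
[[17,2],[19,0],[28,8],[45,13],[49,5],[50,0]]
[[17,2],[19,0],[28,8],[45,13],[49,5],[50,0]]
[[8,3],[16,0],[17,2],[19,0],[28,8],[45,13],[49,5],[50,0]]
[[8,3],[16,0],[17,2],[19,0],[28,20],[29,8],[45,13],[49,5],[50,0]]
[[8,3],[16,0],[17,2],[19,0],[28,20],[29,8],[45,13],[49,5],[50,0]]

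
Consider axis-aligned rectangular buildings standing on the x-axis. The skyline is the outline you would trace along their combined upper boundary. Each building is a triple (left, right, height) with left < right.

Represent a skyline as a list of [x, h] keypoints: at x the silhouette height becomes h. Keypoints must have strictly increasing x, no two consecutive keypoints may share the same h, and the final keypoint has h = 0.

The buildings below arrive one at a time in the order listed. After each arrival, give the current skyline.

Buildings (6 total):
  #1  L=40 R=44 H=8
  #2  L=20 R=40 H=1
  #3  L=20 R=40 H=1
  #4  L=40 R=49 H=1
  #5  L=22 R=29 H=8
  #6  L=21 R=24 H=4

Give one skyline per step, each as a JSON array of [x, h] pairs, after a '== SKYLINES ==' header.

== SKYLINES ==
[[40,8],[44,0]]
[[20,1],[40,8],[44,0]]
[[20,1],[40,8],[44,0]]
[[20,1],[40,8],[44,1],[49,0]]
[[20,1],[22,8],[29,1],[40,8],[44,1],[49,0]]
[[20,1],[21,4],[22,8],[29,1],[40,8],[44,1],[49,0]]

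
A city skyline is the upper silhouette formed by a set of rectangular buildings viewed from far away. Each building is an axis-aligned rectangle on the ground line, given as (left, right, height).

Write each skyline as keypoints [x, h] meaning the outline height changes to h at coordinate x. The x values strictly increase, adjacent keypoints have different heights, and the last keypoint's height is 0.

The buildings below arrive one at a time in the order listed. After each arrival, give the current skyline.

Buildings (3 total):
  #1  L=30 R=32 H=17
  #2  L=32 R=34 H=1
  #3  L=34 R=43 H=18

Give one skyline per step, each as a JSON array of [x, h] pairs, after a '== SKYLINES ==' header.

== SKYLINES ==
[[30,17],[32,0]]
[[30,17],[32,1],[34,0]]
[[30,17],[32,1],[34,18],[43,0]]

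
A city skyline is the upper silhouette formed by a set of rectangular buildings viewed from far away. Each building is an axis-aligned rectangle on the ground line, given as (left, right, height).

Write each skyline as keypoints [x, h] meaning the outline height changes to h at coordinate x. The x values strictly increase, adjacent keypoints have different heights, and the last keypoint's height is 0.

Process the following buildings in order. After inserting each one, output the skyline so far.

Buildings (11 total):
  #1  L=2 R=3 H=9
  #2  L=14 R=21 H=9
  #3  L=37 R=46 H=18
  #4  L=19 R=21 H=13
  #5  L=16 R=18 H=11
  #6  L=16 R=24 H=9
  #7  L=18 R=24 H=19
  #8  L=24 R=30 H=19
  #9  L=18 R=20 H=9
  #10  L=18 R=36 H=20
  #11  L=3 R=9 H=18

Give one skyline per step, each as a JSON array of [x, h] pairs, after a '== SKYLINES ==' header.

== SKYLINES ==
[[2,9],[3,0]]
[[2,9],[3,0],[14,9],[21,0]]
[[2,9],[3,0],[14,9],[21,0],[37,18],[46,0]]
[[2,9],[3,0],[14,9],[19,13],[21,0],[37,18],[46,0]]
[[2,9],[3,0],[14,9],[16,11],[18,9],[19,13],[21,0],[37,18],[46,0]]
[[2,9],[3,0],[14,9],[16,11],[18,9],[19,13],[21,9],[24,0],[37,18],[46,0]]
[[2,9],[3,0],[14,9],[16,11],[18,19],[24,0],[37,18],[46,0]]
[[2,9],[3,0],[14,9],[16,11],[18,19],[30,0],[37,18],[46,0]]
[[2,9],[3,0],[14,9],[16,11],[18,19],[30,0],[37,18],[46,0]]
[[2,9],[3,0],[14,9],[16,11],[18,20],[36,0],[37,18],[46,0]]
[[2,9],[3,18],[9,0],[14,9],[16,11],[18,20],[36,0],[37,18],[46,0]]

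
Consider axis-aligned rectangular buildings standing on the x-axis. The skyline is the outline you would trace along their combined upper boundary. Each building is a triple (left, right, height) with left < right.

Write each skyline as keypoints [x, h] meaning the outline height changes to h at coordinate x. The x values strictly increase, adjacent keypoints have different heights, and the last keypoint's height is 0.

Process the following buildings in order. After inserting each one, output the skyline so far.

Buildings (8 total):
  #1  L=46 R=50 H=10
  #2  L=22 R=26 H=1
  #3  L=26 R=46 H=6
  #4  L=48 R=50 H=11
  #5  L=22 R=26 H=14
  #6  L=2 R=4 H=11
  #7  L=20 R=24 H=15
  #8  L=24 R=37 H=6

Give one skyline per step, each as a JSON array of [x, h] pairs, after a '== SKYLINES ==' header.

== SKYLINES ==
[[46,10],[50,0]]
[[22,1],[26,0],[46,10],[50,0]]
[[22,1],[26,6],[46,10],[50,0]]
[[22,1],[26,6],[46,10],[48,11],[50,0]]
[[22,14],[26,6],[46,10],[48,11],[50,0]]
[[2,11],[4,0],[22,14],[26,6],[46,10],[48,11],[50,0]]
[[2,11],[4,0],[20,15],[24,14],[26,6],[46,10],[48,11],[50,0]]
[[2,11],[4,0],[20,15],[24,14],[26,6],[46,10],[48,11],[50,0]]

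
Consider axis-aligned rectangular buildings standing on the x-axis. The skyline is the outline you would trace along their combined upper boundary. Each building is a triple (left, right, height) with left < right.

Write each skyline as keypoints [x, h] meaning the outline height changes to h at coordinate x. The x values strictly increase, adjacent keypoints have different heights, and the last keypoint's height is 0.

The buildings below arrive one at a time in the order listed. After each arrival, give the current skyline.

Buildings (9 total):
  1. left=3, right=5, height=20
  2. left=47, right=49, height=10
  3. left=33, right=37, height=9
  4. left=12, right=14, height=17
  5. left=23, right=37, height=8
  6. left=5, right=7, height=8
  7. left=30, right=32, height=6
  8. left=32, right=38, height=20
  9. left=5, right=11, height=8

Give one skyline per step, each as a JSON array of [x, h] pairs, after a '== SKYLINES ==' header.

== SKYLINES ==
[[3,20],[5,0]]
[[3,20],[5,0],[47,10],[49,0]]
[[3,20],[5,0],[33,9],[37,0],[47,10],[49,0]]
[[3,20],[5,0],[12,17],[14,0],[33,9],[37,0],[47,10],[49,0]]
[[3,20],[5,0],[12,17],[14,0],[23,8],[33,9],[37,0],[47,10],[49,0]]
[[3,20],[5,8],[7,0],[12,17],[14,0],[23,8],[33,9],[37,0],[47,10],[49,0]]
[[3,20],[5,8],[7,0],[12,17],[14,0],[23,8],[33,9],[37,0],[47,10],[49,0]]
[[3,20],[5,8],[7,0],[12,17],[14,0],[23,8],[32,20],[38,0],[47,10],[49,0]]
[[3,20],[5,8],[11,0],[12,17],[14,0],[23,8],[32,20],[38,0],[47,10],[49,0]]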